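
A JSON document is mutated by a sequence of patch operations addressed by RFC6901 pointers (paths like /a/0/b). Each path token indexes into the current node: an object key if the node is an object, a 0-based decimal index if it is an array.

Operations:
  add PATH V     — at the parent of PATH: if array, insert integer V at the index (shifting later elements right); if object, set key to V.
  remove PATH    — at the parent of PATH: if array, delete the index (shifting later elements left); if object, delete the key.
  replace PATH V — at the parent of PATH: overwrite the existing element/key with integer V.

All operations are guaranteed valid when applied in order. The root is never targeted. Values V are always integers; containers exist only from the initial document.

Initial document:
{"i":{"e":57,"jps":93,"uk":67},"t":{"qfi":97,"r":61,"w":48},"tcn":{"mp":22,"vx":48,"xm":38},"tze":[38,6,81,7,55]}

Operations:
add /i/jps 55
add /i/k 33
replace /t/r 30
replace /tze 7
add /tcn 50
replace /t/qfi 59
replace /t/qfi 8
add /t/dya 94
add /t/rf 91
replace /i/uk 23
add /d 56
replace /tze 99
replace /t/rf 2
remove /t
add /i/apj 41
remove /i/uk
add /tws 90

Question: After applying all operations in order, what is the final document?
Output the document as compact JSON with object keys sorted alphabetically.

Answer: {"d":56,"i":{"apj":41,"e":57,"jps":55,"k":33},"tcn":50,"tws":90,"tze":99}

Derivation:
After op 1 (add /i/jps 55): {"i":{"e":57,"jps":55,"uk":67},"t":{"qfi":97,"r":61,"w":48},"tcn":{"mp":22,"vx":48,"xm":38},"tze":[38,6,81,7,55]}
After op 2 (add /i/k 33): {"i":{"e":57,"jps":55,"k":33,"uk":67},"t":{"qfi":97,"r":61,"w":48},"tcn":{"mp":22,"vx":48,"xm":38},"tze":[38,6,81,7,55]}
After op 3 (replace /t/r 30): {"i":{"e":57,"jps":55,"k":33,"uk":67},"t":{"qfi":97,"r":30,"w":48},"tcn":{"mp":22,"vx":48,"xm":38},"tze":[38,6,81,7,55]}
After op 4 (replace /tze 7): {"i":{"e":57,"jps":55,"k":33,"uk":67},"t":{"qfi":97,"r":30,"w":48},"tcn":{"mp":22,"vx":48,"xm":38},"tze":7}
After op 5 (add /tcn 50): {"i":{"e":57,"jps":55,"k":33,"uk":67},"t":{"qfi":97,"r":30,"w":48},"tcn":50,"tze":7}
After op 6 (replace /t/qfi 59): {"i":{"e":57,"jps":55,"k":33,"uk":67},"t":{"qfi":59,"r":30,"w":48},"tcn":50,"tze":7}
After op 7 (replace /t/qfi 8): {"i":{"e":57,"jps":55,"k":33,"uk":67},"t":{"qfi":8,"r":30,"w":48},"tcn":50,"tze":7}
After op 8 (add /t/dya 94): {"i":{"e":57,"jps":55,"k":33,"uk":67},"t":{"dya":94,"qfi":8,"r":30,"w":48},"tcn":50,"tze":7}
After op 9 (add /t/rf 91): {"i":{"e":57,"jps":55,"k":33,"uk":67},"t":{"dya":94,"qfi":8,"r":30,"rf":91,"w":48},"tcn":50,"tze":7}
After op 10 (replace /i/uk 23): {"i":{"e":57,"jps":55,"k":33,"uk":23},"t":{"dya":94,"qfi":8,"r":30,"rf":91,"w":48},"tcn":50,"tze":7}
After op 11 (add /d 56): {"d":56,"i":{"e":57,"jps":55,"k":33,"uk":23},"t":{"dya":94,"qfi":8,"r":30,"rf":91,"w":48},"tcn":50,"tze":7}
After op 12 (replace /tze 99): {"d":56,"i":{"e":57,"jps":55,"k":33,"uk":23},"t":{"dya":94,"qfi":8,"r":30,"rf":91,"w":48},"tcn":50,"tze":99}
After op 13 (replace /t/rf 2): {"d":56,"i":{"e":57,"jps":55,"k":33,"uk":23},"t":{"dya":94,"qfi":8,"r":30,"rf":2,"w":48},"tcn":50,"tze":99}
After op 14 (remove /t): {"d":56,"i":{"e":57,"jps":55,"k":33,"uk":23},"tcn":50,"tze":99}
After op 15 (add /i/apj 41): {"d":56,"i":{"apj":41,"e":57,"jps":55,"k":33,"uk":23},"tcn":50,"tze":99}
After op 16 (remove /i/uk): {"d":56,"i":{"apj":41,"e":57,"jps":55,"k":33},"tcn":50,"tze":99}
After op 17 (add /tws 90): {"d":56,"i":{"apj":41,"e":57,"jps":55,"k":33},"tcn":50,"tws":90,"tze":99}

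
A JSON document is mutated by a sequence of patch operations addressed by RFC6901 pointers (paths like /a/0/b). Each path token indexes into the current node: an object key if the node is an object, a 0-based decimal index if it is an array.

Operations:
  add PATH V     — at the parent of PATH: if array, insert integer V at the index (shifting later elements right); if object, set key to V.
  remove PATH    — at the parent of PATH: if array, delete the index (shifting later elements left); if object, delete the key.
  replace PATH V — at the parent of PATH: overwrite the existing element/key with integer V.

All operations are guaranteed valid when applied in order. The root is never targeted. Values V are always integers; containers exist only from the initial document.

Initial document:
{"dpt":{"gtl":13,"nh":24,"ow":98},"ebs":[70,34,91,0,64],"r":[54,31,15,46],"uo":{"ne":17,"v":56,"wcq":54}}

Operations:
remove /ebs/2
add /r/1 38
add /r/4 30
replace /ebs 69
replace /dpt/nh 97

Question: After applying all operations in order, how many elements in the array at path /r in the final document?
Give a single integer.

Answer: 6

Derivation:
After op 1 (remove /ebs/2): {"dpt":{"gtl":13,"nh":24,"ow":98},"ebs":[70,34,0,64],"r":[54,31,15,46],"uo":{"ne":17,"v":56,"wcq":54}}
After op 2 (add /r/1 38): {"dpt":{"gtl":13,"nh":24,"ow":98},"ebs":[70,34,0,64],"r":[54,38,31,15,46],"uo":{"ne":17,"v":56,"wcq":54}}
After op 3 (add /r/4 30): {"dpt":{"gtl":13,"nh":24,"ow":98},"ebs":[70,34,0,64],"r":[54,38,31,15,30,46],"uo":{"ne":17,"v":56,"wcq":54}}
After op 4 (replace /ebs 69): {"dpt":{"gtl":13,"nh":24,"ow":98},"ebs":69,"r":[54,38,31,15,30,46],"uo":{"ne":17,"v":56,"wcq":54}}
After op 5 (replace /dpt/nh 97): {"dpt":{"gtl":13,"nh":97,"ow":98},"ebs":69,"r":[54,38,31,15,30,46],"uo":{"ne":17,"v":56,"wcq":54}}
Size at path /r: 6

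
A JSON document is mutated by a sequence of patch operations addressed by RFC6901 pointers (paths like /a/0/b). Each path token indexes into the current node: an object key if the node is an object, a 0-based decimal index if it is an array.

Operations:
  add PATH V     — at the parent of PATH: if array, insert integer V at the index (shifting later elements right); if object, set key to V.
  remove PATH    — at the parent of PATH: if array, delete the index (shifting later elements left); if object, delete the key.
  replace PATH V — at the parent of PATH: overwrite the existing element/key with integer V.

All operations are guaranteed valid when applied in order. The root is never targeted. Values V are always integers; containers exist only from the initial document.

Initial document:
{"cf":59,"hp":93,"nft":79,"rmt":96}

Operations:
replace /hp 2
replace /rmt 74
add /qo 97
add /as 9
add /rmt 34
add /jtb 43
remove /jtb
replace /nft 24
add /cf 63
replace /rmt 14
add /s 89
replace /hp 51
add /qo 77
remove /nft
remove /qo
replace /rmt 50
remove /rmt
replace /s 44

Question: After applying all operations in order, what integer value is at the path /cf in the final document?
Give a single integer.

Answer: 63

Derivation:
After op 1 (replace /hp 2): {"cf":59,"hp":2,"nft":79,"rmt":96}
After op 2 (replace /rmt 74): {"cf":59,"hp":2,"nft":79,"rmt":74}
After op 3 (add /qo 97): {"cf":59,"hp":2,"nft":79,"qo":97,"rmt":74}
After op 4 (add /as 9): {"as":9,"cf":59,"hp":2,"nft":79,"qo":97,"rmt":74}
After op 5 (add /rmt 34): {"as":9,"cf":59,"hp":2,"nft":79,"qo":97,"rmt":34}
After op 6 (add /jtb 43): {"as":9,"cf":59,"hp":2,"jtb":43,"nft":79,"qo":97,"rmt":34}
After op 7 (remove /jtb): {"as":9,"cf":59,"hp":2,"nft":79,"qo":97,"rmt":34}
After op 8 (replace /nft 24): {"as":9,"cf":59,"hp":2,"nft":24,"qo":97,"rmt":34}
After op 9 (add /cf 63): {"as":9,"cf":63,"hp":2,"nft":24,"qo":97,"rmt":34}
After op 10 (replace /rmt 14): {"as":9,"cf":63,"hp":2,"nft":24,"qo":97,"rmt":14}
After op 11 (add /s 89): {"as":9,"cf":63,"hp":2,"nft":24,"qo":97,"rmt":14,"s":89}
After op 12 (replace /hp 51): {"as":9,"cf":63,"hp":51,"nft":24,"qo":97,"rmt":14,"s":89}
After op 13 (add /qo 77): {"as":9,"cf":63,"hp":51,"nft":24,"qo":77,"rmt":14,"s":89}
After op 14 (remove /nft): {"as":9,"cf":63,"hp":51,"qo":77,"rmt":14,"s":89}
After op 15 (remove /qo): {"as":9,"cf":63,"hp":51,"rmt":14,"s":89}
After op 16 (replace /rmt 50): {"as":9,"cf":63,"hp":51,"rmt":50,"s":89}
After op 17 (remove /rmt): {"as":9,"cf":63,"hp":51,"s":89}
After op 18 (replace /s 44): {"as":9,"cf":63,"hp":51,"s":44}
Value at /cf: 63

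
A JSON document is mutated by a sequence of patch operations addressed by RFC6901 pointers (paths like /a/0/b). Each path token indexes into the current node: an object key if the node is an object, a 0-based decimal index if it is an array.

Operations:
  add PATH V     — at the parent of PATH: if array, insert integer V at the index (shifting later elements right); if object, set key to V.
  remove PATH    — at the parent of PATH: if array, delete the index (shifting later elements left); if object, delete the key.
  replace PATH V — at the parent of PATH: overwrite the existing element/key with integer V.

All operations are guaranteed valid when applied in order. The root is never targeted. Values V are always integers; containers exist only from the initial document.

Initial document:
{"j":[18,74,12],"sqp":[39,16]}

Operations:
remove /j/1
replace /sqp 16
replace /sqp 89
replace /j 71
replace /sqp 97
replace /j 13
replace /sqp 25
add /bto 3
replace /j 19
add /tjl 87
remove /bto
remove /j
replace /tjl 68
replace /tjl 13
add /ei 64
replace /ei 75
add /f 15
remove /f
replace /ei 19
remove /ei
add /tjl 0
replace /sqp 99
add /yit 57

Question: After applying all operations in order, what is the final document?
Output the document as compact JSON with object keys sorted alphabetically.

Answer: {"sqp":99,"tjl":0,"yit":57}

Derivation:
After op 1 (remove /j/1): {"j":[18,12],"sqp":[39,16]}
After op 2 (replace /sqp 16): {"j":[18,12],"sqp":16}
After op 3 (replace /sqp 89): {"j":[18,12],"sqp":89}
After op 4 (replace /j 71): {"j":71,"sqp":89}
After op 5 (replace /sqp 97): {"j":71,"sqp":97}
After op 6 (replace /j 13): {"j":13,"sqp":97}
After op 7 (replace /sqp 25): {"j":13,"sqp":25}
After op 8 (add /bto 3): {"bto":3,"j":13,"sqp":25}
After op 9 (replace /j 19): {"bto":3,"j":19,"sqp":25}
After op 10 (add /tjl 87): {"bto":3,"j":19,"sqp":25,"tjl":87}
After op 11 (remove /bto): {"j":19,"sqp":25,"tjl":87}
After op 12 (remove /j): {"sqp":25,"tjl":87}
After op 13 (replace /tjl 68): {"sqp":25,"tjl":68}
After op 14 (replace /tjl 13): {"sqp":25,"tjl":13}
After op 15 (add /ei 64): {"ei":64,"sqp":25,"tjl":13}
After op 16 (replace /ei 75): {"ei":75,"sqp":25,"tjl":13}
After op 17 (add /f 15): {"ei":75,"f":15,"sqp":25,"tjl":13}
After op 18 (remove /f): {"ei":75,"sqp":25,"tjl":13}
After op 19 (replace /ei 19): {"ei":19,"sqp":25,"tjl":13}
After op 20 (remove /ei): {"sqp":25,"tjl":13}
After op 21 (add /tjl 0): {"sqp":25,"tjl":0}
After op 22 (replace /sqp 99): {"sqp":99,"tjl":0}
After op 23 (add /yit 57): {"sqp":99,"tjl":0,"yit":57}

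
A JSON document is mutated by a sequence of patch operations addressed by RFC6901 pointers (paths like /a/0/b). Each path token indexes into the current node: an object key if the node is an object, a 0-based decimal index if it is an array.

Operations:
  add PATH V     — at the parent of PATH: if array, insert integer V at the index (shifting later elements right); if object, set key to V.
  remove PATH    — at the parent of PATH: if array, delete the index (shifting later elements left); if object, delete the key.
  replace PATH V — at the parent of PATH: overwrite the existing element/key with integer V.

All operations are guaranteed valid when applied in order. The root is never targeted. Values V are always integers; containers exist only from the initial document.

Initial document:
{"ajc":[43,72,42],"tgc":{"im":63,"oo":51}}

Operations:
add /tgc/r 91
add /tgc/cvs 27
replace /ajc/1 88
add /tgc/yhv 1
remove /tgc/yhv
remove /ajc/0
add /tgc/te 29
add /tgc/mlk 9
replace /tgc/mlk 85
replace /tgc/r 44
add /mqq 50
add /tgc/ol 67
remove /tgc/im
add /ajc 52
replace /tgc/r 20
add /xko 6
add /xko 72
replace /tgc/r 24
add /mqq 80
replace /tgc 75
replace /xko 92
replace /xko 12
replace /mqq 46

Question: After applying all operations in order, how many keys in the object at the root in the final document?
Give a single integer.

Answer: 4

Derivation:
After op 1 (add /tgc/r 91): {"ajc":[43,72,42],"tgc":{"im":63,"oo":51,"r":91}}
After op 2 (add /tgc/cvs 27): {"ajc":[43,72,42],"tgc":{"cvs":27,"im":63,"oo":51,"r":91}}
After op 3 (replace /ajc/1 88): {"ajc":[43,88,42],"tgc":{"cvs":27,"im":63,"oo":51,"r":91}}
After op 4 (add /tgc/yhv 1): {"ajc":[43,88,42],"tgc":{"cvs":27,"im":63,"oo":51,"r":91,"yhv":1}}
After op 5 (remove /tgc/yhv): {"ajc":[43,88,42],"tgc":{"cvs":27,"im":63,"oo":51,"r":91}}
After op 6 (remove /ajc/0): {"ajc":[88,42],"tgc":{"cvs":27,"im":63,"oo":51,"r":91}}
After op 7 (add /tgc/te 29): {"ajc":[88,42],"tgc":{"cvs":27,"im":63,"oo":51,"r":91,"te":29}}
After op 8 (add /tgc/mlk 9): {"ajc":[88,42],"tgc":{"cvs":27,"im":63,"mlk":9,"oo":51,"r":91,"te":29}}
After op 9 (replace /tgc/mlk 85): {"ajc":[88,42],"tgc":{"cvs":27,"im":63,"mlk":85,"oo":51,"r":91,"te":29}}
After op 10 (replace /tgc/r 44): {"ajc":[88,42],"tgc":{"cvs":27,"im":63,"mlk":85,"oo":51,"r":44,"te":29}}
After op 11 (add /mqq 50): {"ajc":[88,42],"mqq":50,"tgc":{"cvs":27,"im":63,"mlk":85,"oo":51,"r":44,"te":29}}
After op 12 (add /tgc/ol 67): {"ajc":[88,42],"mqq":50,"tgc":{"cvs":27,"im":63,"mlk":85,"ol":67,"oo":51,"r":44,"te":29}}
After op 13 (remove /tgc/im): {"ajc":[88,42],"mqq":50,"tgc":{"cvs":27,"mlk":85,"ol":67,"oo":51,"r":44,"te":29}}
After op 14 (add /ajc 52): {"ajc":52,"mqq":50,"tgc":{"cvs":27,"mlk":85,"ol":67,"oo":51,"r":44,"te":29}}
After op 15 (replace /tgc/r 20): {"ajc":52,"mqq":50,"tgc":{"cvs":27,"mlk":85,"ol":67,"oo":51,"r":20,"te":29}}
After op 16 (add /xko 6): {"ajc":52,"mqq":50,"tgc":{"cvs":27,"mlk":85,"ol":67,"oo":51,"r":20,"te":29},"xko":6}
After op 17 (add /xko 72): {"ajc":52,"mqq":50,"tgc":{"cvs":27,"mlk":85,"ol":67,"oo":51,"r":20,"te":29},"xko":72}
After op 18 (replace /tgc/r 24): {"ajc":52,"mqq":50,"tgc":{"cvs":27,"mlk":85,"ol":67,"oo":51,"r":24,"te":29},"xko":72}
After op 19 (add /mqq 80): {"ajc":52,"mqq":80,"tgc":{"cvs":27,"mlk":85,"ol":67,"oo":51,"r":24,"te":29},"xko":72}
After op 20 (replace /tgc 75): {"ajc":52,"mqq":80,"tgc":75,"xko":72}
After op 21 (replace /xko 92): {"ajc":52,"mqq":80,"tgc":75,"xko":92}
After op 22 (replace /xko 12): {"ajc":52,"mqq":80,"tgc":75,"xko":12}
After op 23 (replace /mqq 46): {"ajc":52,"mqq":46,"tgc":75,"xko":12}
Size at the root: 4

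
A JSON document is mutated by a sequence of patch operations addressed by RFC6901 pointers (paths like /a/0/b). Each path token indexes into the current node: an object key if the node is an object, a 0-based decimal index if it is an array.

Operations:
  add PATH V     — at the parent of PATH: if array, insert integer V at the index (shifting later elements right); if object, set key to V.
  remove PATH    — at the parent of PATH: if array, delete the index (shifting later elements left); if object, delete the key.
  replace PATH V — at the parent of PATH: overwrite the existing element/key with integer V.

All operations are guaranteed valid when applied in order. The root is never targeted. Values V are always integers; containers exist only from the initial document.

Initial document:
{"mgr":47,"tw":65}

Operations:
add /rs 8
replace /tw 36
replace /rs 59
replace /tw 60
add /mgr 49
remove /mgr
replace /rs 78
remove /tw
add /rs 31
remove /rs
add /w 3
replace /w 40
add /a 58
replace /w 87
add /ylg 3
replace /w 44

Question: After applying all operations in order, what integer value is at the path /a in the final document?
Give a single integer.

Answer: 58

Derivation:
After op 1 (add /rs 8): {"mgr":47,"rs":8,"tw":65}
After op 2 (replace /tw 36): {"mgr":47,"rs":8,"tw":36}
After op 3 (replace /rs 59): {"mgr":47,"rs":59,"tw":36}
After op 4 (replace /tw 60): {"mgr":47,"rs":59,"tw":60}
After op 5 (add /mgr 49): {"mgr":49,"rs":59,"tw":60}
After op 6 (remove /mgr): {"rs":59,"tw":60}
After op 7 (replace /rs 78): {"rs":78,"tw":60}
After op 8 (remove /tw): {"rs":78}
After op 9 (add /rs 31): {"rs":31}
After op 10 (remove /rs): {}
After op 11 (add /w 3): {"w":3}
After op 12 (replace /w 40): {"w":40}
After op 13 (add /a 58): {"a":58,"w":40}
After op 14 (replace /w 87): {"a":58,"w":87}
After op 15 (add /ylg 3): {"a":58,"w":87,"ylg":3}
After op 16 (replace /w 44): {"a":58,"w":44,"ylg":3}
Value at /a: 58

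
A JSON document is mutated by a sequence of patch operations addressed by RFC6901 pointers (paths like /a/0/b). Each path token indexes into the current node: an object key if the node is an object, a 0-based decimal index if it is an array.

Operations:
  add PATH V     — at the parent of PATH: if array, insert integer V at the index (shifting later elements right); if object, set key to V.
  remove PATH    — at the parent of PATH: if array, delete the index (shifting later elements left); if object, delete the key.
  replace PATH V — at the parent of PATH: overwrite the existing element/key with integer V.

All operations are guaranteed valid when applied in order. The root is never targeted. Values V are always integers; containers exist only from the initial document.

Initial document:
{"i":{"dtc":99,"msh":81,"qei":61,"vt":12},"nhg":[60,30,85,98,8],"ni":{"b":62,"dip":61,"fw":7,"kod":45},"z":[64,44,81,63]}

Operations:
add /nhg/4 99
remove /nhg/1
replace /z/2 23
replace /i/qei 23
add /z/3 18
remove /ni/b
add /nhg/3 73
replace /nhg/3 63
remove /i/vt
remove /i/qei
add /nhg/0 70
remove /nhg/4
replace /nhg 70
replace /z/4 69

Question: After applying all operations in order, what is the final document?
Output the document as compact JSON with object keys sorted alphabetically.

After op 1 (add /nhg/4 99): {"i":{"dtc":99,"msh":81,"qei":61,"vt":12},"nhg":[60,30,85,98,99,8],"ni":{"b":62,"dip":61,"fw":7,"kod":45},"z":[64,44,81,63]}
After op 2 (remove /nhg/1): {"i":{"dtc":99,"msh":81,"qei":61,"vt":12},"nhg":[60,85,98,99,8],"ni":{"b":62,"dip":61,"fw":7,"kod":45},"z":[64,44,81,63]}
After op 3 (replace /z/2 23): {"i":{"dtc":99,"msh":81,"qei":61,"vt":12},"nhg":[60,85,98,99,8],"ni":{"b":62,"dip":61,"fw":7,"kod":45},"z":[64,44,23,63]}
After op 4 (replace /i/qei 23): {"i":{"dtc":99,"msh":81,"qei":23,"vt":12},"nhg":[60,85,98,99,8],"ni":{"b":62,"dip":61,"fw":7,"kod":45},"z":[64,44,23,63]}
After op 5 (add /z/3 18): {"i":{"dtc":99,"msh":81,"qei":23,"vt":12},"nhg":[60,85,98,99,8],"ni":{"b":62,"dip":61,"fw":7,"kod":45},"z":[64,44,23,18,63]}
After op 6 (remove /ni/b): {"i":{"dtc":99,"msh":81,"qei":23,"vt":12},"nhg":[60,85,98,99,8],"ni":{"dip":61,"fw":7,"kod":45},"z":[64,44,23,18,63]}
After op 7 (add /nhg/3 73): {"i":{"dtc":99,"msh":81,"qei":23,"vt":12},"nhg":[60,85,98,73,99,8],"ni":{"dip":61,"fw":7,"kod":45},"z":[64,44,23,18,63]}
After op 8 (replace /nhg/3 63): {"i":{"dtc":99,"msh":81,"qei":23,"vt":12},"nhg":[60,85,98,63,99,8],"ni":{"dip":61,"fw":7,"kod":45},"z":[64,44,23,18,63]}
After op 9 (remove /i/vt): {"i":{"dtc":99,"msh":81,"qei":23},"nhg":[60,85,98,63,99,8],"ni":{"dip":61,"fw":7,"kod":45},"z":[64,44,23,18,63]}
After op 10 (remove /i/qei): {"i":{"dtc":99,"msh":81},"nhg":[60,85,98,63,99,8],"ni":{"dip":61,"fw":7,"kod":45},"z":[64,44,23,18,63]}
After op 11 (add /nhg/0 70): {"i":{"dtc":99,"msh":81},"nhg":[70,60,85,98,63,99,8],"ni":{"dip":61,"fw":7,"kod":45},"z":[64,44,23,18,63]}
After op 12 (remove /nhg/4): {"i":{"dtc":99,"msh":81},"nhg":[70,60,85,98,99,8],"ni":{"dip":61,"fw":7,"kod":45},"z":[64,44,23,18,63]}
After op 13 (replace /nhg 70): {"i":{"dtc":99,"msh":81},"nhg":70,"ni":{"dip":61,"fw":7,"kod":45},"z":[64,44,23,18,63]}
After op 14 (replace /z/4 69): {"i":{"dtc":99,"msh":81},"nhg":70,"ni":{"dip":61,"fw":7,"kod":45},"z":[64,44,23,18,69]}

Answer: {"i":{"dtc":99,"msh":81},"nhg":70,"ni":{"dip":61,"fw":7,"kod":45},"z":[64,44,23,18,69]}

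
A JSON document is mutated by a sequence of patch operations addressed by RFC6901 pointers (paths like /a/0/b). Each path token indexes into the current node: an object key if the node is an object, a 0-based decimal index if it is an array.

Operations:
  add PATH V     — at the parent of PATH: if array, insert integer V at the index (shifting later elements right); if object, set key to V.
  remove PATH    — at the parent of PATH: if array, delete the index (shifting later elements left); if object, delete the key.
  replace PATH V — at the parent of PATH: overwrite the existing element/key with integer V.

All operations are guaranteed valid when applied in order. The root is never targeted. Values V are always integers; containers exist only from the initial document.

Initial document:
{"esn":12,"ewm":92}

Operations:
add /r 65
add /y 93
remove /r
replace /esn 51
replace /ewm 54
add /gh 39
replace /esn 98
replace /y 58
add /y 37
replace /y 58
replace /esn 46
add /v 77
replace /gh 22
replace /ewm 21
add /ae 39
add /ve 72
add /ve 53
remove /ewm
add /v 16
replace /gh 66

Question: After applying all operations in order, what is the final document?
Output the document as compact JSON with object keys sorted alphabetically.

Answer: {"ae":39,"esn":46,"gh":66,"v":16,"ve":53,"y":58}

Derivation:
After op 1 (add /r 65): {"esn":12,"ewm":92,"r":65}
After op 2 (add /y 93): {"esn":12,"ewm":92,"r":65,"y":93}
After op 3 (remove /r): {"esn":12,"ewm":92,"y":93}
After op 4 (replace /esn 51): {"esn":51,"ewm":92,"y":93}
After op 5 (replace /ewm 54): {"esn":51,"ewm":54,"y":93}
After op 6 (add /gh 39): {"esn":51,"ewm":54,"gh":39,"y":93}
After op 7 (replace /esn 98): {"esn":98,"ewm":54,"gh":39,"y":93}
After op 8 (replace /y 58): {"esn":98,"ewm":54,"gh":39,"y":58}
After op 9 (add /y 37): {"esn":98,"ewm":54,"gh":39,"y":37}
After op 10 (replace /y 58): {"esn":98,"ewm":54,"gh":39,"y":58}
After op 11 (replace /esn 46): {"esn":46,"ewm":54,"gh":39,"y":58}
After op 12 (add /v 77): {"esn":46,"ewm":54,"gh":39,"v":77,"y":58}
After op 13 (replace /gh 22): {"esn":46,"ewm":54,"gh":22,"v":77,"y":58}
After op 14 (replace /ewm 21): {"esn":46,"ewm":21,"gh":22,"v":77,"y":58}
After op 15 (add /ae 39): {"ae":39,"esn":46,"ewm":21,"gh":22,"v":77,"y":58}
After op 16 (add /ve 72): {"ae":39,"esn":46,"ewm":21,"gh":22,"v":77,"ve":72,"y":58}
After op 17 (add /ve 53): {"ae":39,"esn":46,"ewm":21,"gh":22,"v":77,"ve":53,"y":58}
After op 18 (remove /ewm): {"ae":39,"esn":46,"gh":22,"v":77,"ve":53,"y":58}
After op 19 (add /v 16): {"ae":39,"esn":46,"gh":22,"v":16,"ve":53,"y":58}
After op 20 (replace /gh 66): {"ae":39,"esn":46,"gh":66,"v":16,"ve":53,"y":58}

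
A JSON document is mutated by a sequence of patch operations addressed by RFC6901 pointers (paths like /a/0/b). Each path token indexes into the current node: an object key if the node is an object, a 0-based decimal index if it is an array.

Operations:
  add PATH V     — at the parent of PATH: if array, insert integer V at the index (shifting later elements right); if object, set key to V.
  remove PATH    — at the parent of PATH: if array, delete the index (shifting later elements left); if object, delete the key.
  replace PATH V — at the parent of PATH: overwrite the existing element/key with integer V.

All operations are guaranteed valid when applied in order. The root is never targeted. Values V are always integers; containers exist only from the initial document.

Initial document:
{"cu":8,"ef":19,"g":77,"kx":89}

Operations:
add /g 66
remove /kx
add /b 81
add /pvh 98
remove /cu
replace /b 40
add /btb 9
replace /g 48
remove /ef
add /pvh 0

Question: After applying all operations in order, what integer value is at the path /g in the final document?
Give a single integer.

After op 1 (add /g 66): {"cu":8,"ef":19,"g":66,"kx":89}
After op 2 (remove /kx): {"cu":8,"ef":19,"g":66}
After op 3 (add /b 81): {"b":81,"cu":8,"ef":19,"g":66}
After op 4 (add /pvh 98): {"b":81,"cu":8,"ef":19,"g":66,"pvh":98}
After op 5 (remove /cu): {"b":81,"ef":19,"g":66,"pvh":98}
After op 6 (replace /b 40): {"b":40,"ef":19,"g":66,"pvh":98}
After op 7 (add /btb 9): {"b":40,"btb":9,"ef":19,"g":66,"pvh":98}
After op 8 (replace /g 48): {"b":40,"btb":9,"ef":19,"g":48,"pvh":98}
After op 9 (remove /ef): {"b":40,"btb":9,"g":48,"pvh":98}
After op 10 (add /pvh 0): {"b":40,"btb":9,"g":48,"pvh":0}
Value at /g: 48

Answer: 48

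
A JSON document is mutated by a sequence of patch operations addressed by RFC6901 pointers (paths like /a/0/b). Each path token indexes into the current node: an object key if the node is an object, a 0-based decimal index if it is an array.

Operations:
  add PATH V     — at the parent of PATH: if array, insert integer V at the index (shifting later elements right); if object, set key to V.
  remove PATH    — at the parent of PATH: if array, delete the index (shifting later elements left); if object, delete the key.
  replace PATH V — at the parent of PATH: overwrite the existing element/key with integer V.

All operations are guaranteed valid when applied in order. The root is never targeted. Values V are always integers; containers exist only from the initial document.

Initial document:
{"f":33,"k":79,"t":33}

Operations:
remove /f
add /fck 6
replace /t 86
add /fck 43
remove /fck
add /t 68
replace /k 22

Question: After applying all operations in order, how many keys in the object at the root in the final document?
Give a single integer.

After op 1 (remove /f): {"k":79,"t":33}
After op 2 (add /fck 6): {"fck":6,"k":79,"t":33}
After op 3 (replace /t 86): {"fck":6,"k":79,"t":86}
After op 4 (add /fck 43): {"fck":43,"k":79,"t":86}
After op 5 (remove /fck): {"k":79,"t":86}
After op 6 (add /t 68): {"k":79,"t":68}
After op 7 (replace /k 22): {"k":22,"t":68}
Size at the root: 2

Answer: 2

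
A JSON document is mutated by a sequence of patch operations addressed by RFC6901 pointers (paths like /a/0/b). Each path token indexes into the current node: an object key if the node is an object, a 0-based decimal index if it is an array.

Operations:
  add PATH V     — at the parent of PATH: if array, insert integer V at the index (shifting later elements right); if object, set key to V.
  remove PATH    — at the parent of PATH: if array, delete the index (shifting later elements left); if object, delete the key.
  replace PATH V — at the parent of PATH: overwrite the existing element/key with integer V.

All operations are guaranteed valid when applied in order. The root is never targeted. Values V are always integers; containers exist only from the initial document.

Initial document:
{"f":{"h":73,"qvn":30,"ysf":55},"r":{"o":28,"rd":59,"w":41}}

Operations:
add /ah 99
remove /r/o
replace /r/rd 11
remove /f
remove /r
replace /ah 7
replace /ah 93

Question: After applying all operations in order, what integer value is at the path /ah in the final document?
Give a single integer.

Answer: 93

Derivation:
After op 1 (add /ah 99): {"ah":99,"f":{"h":73,"qvn":30,"ysf":55},"r":{"o":28,"rd":59,"w":41}}
After op 2 (remove /r/o): {"ah":99,"f":{"h":73,"qvn":30,"ysf":55},"r":{"rd":59,"w":41}}
After op 3 (replace /r/rd 11): {"ah":99,"f":{"h":73,"qvn":30,"ysf":55},"r":{"rd":11,"w":41}}
After op 4 (remove /f): {"ah":99,"r":{"rd":11,"w":41}}
After op 5 (remove /r): {"ah":99}
After op 6 (replace /ah 7): {"ah":7}
After op 7 (replace /ah 93): {"ah":93}
Value at /ah: 93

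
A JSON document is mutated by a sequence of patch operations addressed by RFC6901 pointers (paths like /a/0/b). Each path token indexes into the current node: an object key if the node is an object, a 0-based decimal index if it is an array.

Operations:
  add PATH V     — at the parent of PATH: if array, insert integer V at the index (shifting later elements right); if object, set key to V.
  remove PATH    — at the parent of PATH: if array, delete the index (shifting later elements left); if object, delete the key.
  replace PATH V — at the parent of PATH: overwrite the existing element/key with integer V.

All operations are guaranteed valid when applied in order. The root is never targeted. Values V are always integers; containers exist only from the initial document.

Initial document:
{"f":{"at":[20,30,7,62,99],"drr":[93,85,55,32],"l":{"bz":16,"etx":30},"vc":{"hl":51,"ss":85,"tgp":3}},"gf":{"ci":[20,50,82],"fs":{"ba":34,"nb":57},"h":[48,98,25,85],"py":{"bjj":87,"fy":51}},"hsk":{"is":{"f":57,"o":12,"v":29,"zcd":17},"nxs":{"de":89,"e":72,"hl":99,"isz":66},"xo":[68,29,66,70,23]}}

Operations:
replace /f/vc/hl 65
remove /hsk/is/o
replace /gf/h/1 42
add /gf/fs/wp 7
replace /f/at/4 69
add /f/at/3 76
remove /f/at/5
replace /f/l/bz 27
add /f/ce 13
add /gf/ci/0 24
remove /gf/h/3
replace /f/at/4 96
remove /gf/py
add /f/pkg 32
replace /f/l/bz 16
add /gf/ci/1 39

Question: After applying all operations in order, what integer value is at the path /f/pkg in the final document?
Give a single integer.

After op 1 (replace /f/vc/hl 65): {"f":{"at":[20,30,7,62,99],"drr":[93,85,55,32],"l":{"bz":16,"etx":30},"vc":{"hl":65,"ss":85,"tgp":3}},"gf":{"ci":[20,50,82],"fs":{"ba":34,"nb":57},"h":[48,98,25,85],"py":{"bjj":87,"fy":51}},"hsk":{"is":{"f":57,"o":12,"v":29,"zcd":17},"nxs":{"de":89,"e":72,"hl":99,"isz":66},"xo":[68,29,66,70,23]}}
After op 2 (remove /hsk/is/o): {"f":{"at":[20,30,7,62,99],"drr":[93,85,55,32],"l":{"bz":16,"etx":30},"vc":{"hl":65,"ss":85,"tgp":3}},"gf":{"ci":[20,50,82],"fs":{"ba":34,"nb":57},"h":[48,98,25,85],"py":{"bjj":87,"fy":51}},"hsk":{"is":{"f":57,"v":29,"zcd":17},"nxs":{"de":89,"e":72,"hl":99,"isz":66},"xo":[68,29,66,70,23]}}
After op 3 (replace /gf/h/1 42): {"f":{"at":[20,30,7,62,99],"drr":[93,85,55,32],"l":{"bz":16,"etx":30},"vc":{"hl":65,"ss":85,"tgp":3}},"gf":{"ci":[20,50,82],"fs":{"ba":34,"nb":57},"h":[48,42,25,85],"py":{"bjj":87,"fy":51}},"hsk":{"is":{"f":57,"v":29,"zcd":17},"nxs":{"de":89,"e":72,"hl":99,"isz":66},"xo":[68,29,66,70,23]}}
After op 4 (add /gf/fs/wp 7): {"f":{"at":[20,30,7,62,99],"drr":[93,85,55,32],"l":{"bz":16,"etx":30},"vc":{"hl":65,"ss":85,"tgp":3}},"gf":{"ci":[20,50,82],"fs":{"ba":34,"nb":57,"wp":7},"h":[48,42,25,85],"py":{"bjj":87,"fy":51}},"hsk":{"is":{"f":57,"v":29,"zcd":17},"nxs":{"de":89,"e":72,"hl":99,"isz":66},"xo":[68,29,66,70,23]}}
After op 5 (replace /f/at/4 69): {"f":{"at":[20,30,7,62,69],"drr":[93,85,55,32],"l":{"bz":16,"etx":30},"vc":{"hl":65,"ss":85,"tgp":3}},"gf":{"ci":[20,50,82],"fs":{"ba":34,"nb":57,"wp":7},"h":[48,42,25,85],"py":{"bjj":87,"fy":51}},"hsk":{"is":{"f":57,"v":29,"zcd":17},"nxs":{"de":89,"e":72,"hl":99,"isz":66},"xo":[68,29,66,70,23]}}
After op 6 (add /f/at/3 76): {"f":{"at":[20,30,7,76,62,69],"drr":[93,85,55,32],"l":{"bz":16,"etx":30},"vc":{"hl":65,"ss":85,"tgp":3}},"gf":{"ci":[20,50,82],"fs":{"ba":34,"nb":57,"wp":7},"h":[48,42,25,85],"py":{"bjj":87,"fy":51}},"hsk":{"is":{"f":57,"v":29,"zcd":17},"nxs":{"de":89,"e":72,"hl":99,"isz":66},"xo":[68,29,66,70,23]}}
After op 7 (remove /f/at/5): {"f":{"at":[20,30,7,76,62],"drr":[93,85,55,32],"l":{"bz":16,"etx":30},"vc":{"hl":65,"ss":85,"tgp":3}},"gf":{"ci":[20,50,82],"fs":{"ba":34,"nb":57,"wp":7},"h":[48,42,25,85],"py":{"bjj":87,"fy":51}},"hsk":{"is":{"f":57,"v":29,"zcd":17},"nxs":{"de":89,"e":72,"hl":99,"isz":66},"xo":[68,29,66,70,23]}}
After op 8 (replace /f/l/bz 27): {"f":{"at":[20,30,7,76,62],"drr":[93,85,55,32],"l":{"bz":27,"etx":30},"vc":{"hl":65,"ss":85,"tgp":3}},"gf":{"ci":[20,50,82],"fs":{"ba":34,"nb":57,"wp":7},"h":[48,42,25,85],"py":{"bjj":87,"fy":51}},"hsk":{"is":{"f":57,"v":29,"zcd":17},"nxs":{"de":89,"e":72,"hl":99,"isz":66},"xo":[68,29,66,70,23]}}
After op 9 (add /f/ce 13): {"f":{"at":[20,30,7,76,62],"ce":13,"drr":[93,85,55,32],"l":{"bz":27,"etx":30},"vc":{"hl":65,"ss":85,"tgp":3}},"gf":{"ci":[20,50,82],"fs":{"ba":34,"nb":57,"wp":7},"h":[48,42,25,85],"py":{"bjj":87,"fy":51}},"hsk":{"is":{"f":57,"v":29,"zcd":17},"nxs":{"de":89,"e":72,"hl":99,"isz":66},"xo":[68,29,66,70,23]}}
After op 10 (add /gf/ci/0 24): {"f":{"at":[20,30,7,76,62],"ce":13,"drr":[93,85,55,32],"l":{"bz":27,"etx":30},"vc":{"hl":65,"ss":85,"tgp":3}},"gf":{"ci":[24,20,50,82],"fs":{"ba":34,"nb":57,"wp":7},"h":[48,42,25,85],"py":{"bjj":87,"fy":51}},"hsk":{"is":{"f":57,"v":29,"zcd":17},"nxs":{"de":89,"e":72,"hl":99,"isz":66},"xo":[68,29,66,70,23]}}
After op 11 (remove /gf/h/3): {"f":{"at":[20,30,7,76,62],"ce":13,"drr":[93,85,55,32],"l":{"bz":27,"etx":30},"vc":{"hl":65,"ss":85,"tgp":3}},"gf":{"ci":[24,20,50,82],"fs":{"ba":34,"nb":57,"wp":7},"h":[48,42,25],"py":{"bjj":87,"fy":51}},"hsk":{"is":{"f":57,"v":29,"zcd":17},"nxs":{"de":89,"e":72,"hl":99,"isz":66},"xo":[68,29,66,70,23]}}
After op 12 (replace /f/at/4 96): {"f":{"at":[20,30,7,76,96],"ce":13,"drr":[93,85,55,32],"l":{"bz":27,"etx":30},"vc":{"hl":65,"ss":85,"tgp":3}},"gf":{"ci":[24,20,50,82],"fs":{"ba":34,"nb":57,"wp":7},"h":[48,42,25],"py":{"bjj":87,"fy":51}},"hsk":{"is":{"f":57,"v":29,"zcd":17},"nxs":{"de":89,"e":72,"hl":99,"isz":66},"xo":[68,29,66,70,23]}}
After op 13 (remove /gf/py): {"f":{"at":[20,30,7,76,96],"ce":13,"drr":[93,85,55,32],"l":{"bz":27,"etx":30},"vc":{"hl":65,"ss":85,"tgp":3}},"gf":{"ci":[24,20,50,82],"fs":{"ba":34,"nb":57,"wp":7},"h":[48,42,25]},"hsk":{"is":{"f":57,"v":29,"zcd":17},"nxs":{"de":89,"e":72,"hl":99,"isz":66},"xo":[68,29,66,70,23]}}
After op 14 (add /f/pkg 32): {"f":{"at":[20,30,7,76,96],"ce":13,"drr":[93,85,55,32],"l":{"bz":27,"etx":30},"pkg":32,"vc":{"hl":65,"ss":85,"tgp":3}},"gf":{"ci":[24,20,50,82],"fs":{"ba":34,"nb":57,"wp":7},"h":[48,42,25]},"hsk":{"is":{"f":57,"v":29,"zcd":17},"nxs":{"de":89,"e":72,"hl":99,"isz":66},"xo":[68,29,66,70,23]}}
After op 15 (replace /f/l/bz 16): {"f":{"at":[20,30,7,76,96],"ce":13,"drr":[93,85,55,32],"l":{"bz":16,"etx":30},"pkg":32,"vc":{"hl":65,"ss":85,"tgp":3}},"gf":{"ci":[24,20,50,82],"fs":{"ba":34,"nb":57,"wp":7},"h":[48,42,25]},"hsk":{"is":{"f":57,"v":29,"zcd":17},"nxs":{"de":89,"e":72,"hl":99,"isz":66},"xo":[68,29,66,70,23]}}
After op 16 (add /gf/ci/1 39): {"f":{"at":[20,30,7,76,96],"ce":13,"drr":[93,85,55,32],"l":{"bz":16,"etx":30},"pkg":32,"vc":{"hl":65,"ss":85,"tgp":3}},"gf":{"ci":[24,39,20,50,82],"fs":{"ba":34,"nb":57,"wp":7},"h":[48,42,25]},"hsk":{"is":{"f":57,"v":29,"zcd":17},"nxs":{"de":89,"e":72,"hl":99,"isz":66},"xo":[68,29,66,70,23]}}
Value at /f/pkg: 32

Answer: 32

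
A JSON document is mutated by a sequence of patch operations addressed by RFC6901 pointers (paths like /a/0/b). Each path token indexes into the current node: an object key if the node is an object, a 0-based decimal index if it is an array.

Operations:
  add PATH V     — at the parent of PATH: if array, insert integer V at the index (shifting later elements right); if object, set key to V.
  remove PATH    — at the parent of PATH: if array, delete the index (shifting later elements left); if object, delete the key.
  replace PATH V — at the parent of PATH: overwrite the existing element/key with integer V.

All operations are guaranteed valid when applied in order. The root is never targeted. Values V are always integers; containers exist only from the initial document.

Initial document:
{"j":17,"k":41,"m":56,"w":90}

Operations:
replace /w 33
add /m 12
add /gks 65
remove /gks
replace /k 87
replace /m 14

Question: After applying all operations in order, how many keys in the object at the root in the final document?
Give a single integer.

After op 1 (replace /w 33): {"j":17,"k":41,"m":56,"w":33}
After op 2 (add /m 12): {"j":17,"k":41,"m":12,"w":33}
After op 3 (add /gks 65): {"gks":65,"j":17,"k":41,"m":12,"w":33}
After op 4 (remove /gks): {"j":17,"k":41,"m":12,"w":33}
After op 5 (replace /k 87): {"j":17,"k":87,"m":12,"w":33}
After op 6 (replace /m 14): {"j":17,"k":87,"m":14,"w":33}
Size at the root: 4

Answer: 4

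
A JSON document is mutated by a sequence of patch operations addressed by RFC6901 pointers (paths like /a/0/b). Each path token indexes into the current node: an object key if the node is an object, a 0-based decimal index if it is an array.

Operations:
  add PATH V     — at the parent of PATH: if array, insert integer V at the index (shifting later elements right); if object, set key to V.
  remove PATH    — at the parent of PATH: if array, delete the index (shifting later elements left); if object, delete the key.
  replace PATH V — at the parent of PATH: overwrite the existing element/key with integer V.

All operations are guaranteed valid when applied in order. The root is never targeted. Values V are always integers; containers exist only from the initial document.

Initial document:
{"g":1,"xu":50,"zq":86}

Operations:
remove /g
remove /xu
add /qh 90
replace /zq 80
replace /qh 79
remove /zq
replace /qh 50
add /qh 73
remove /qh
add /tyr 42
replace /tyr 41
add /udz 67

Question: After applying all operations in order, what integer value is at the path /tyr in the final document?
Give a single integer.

Answer: 41

Derivation:
After op 1 (remove /g): {"xu":50,"zq":86}
After op 2 (remove /xu): {"zq":86}
After op 3 (add /qh 90): {"qh":90,"zq":86}
After op 4 (replace /zq 80): {"qh":90,"zq":80}
After op 5 (replace /qh 79): {"qh":79,"zq":80}
After op 6 (remove /zq): {"qh":79}
After op 7 (replace /qh 50): {"qh":50}
After op 8 (add /qh 73): {"qh":73}
After op 9 (remove /qh): {}
After op 10 (add /tyr 42): {"tyr":42}
After op 11 (replace /tyr 41): {"tyr":41}
After op 12 (add /udz 67): {"tyr":41,"udz":67}
Value at /tyr: 41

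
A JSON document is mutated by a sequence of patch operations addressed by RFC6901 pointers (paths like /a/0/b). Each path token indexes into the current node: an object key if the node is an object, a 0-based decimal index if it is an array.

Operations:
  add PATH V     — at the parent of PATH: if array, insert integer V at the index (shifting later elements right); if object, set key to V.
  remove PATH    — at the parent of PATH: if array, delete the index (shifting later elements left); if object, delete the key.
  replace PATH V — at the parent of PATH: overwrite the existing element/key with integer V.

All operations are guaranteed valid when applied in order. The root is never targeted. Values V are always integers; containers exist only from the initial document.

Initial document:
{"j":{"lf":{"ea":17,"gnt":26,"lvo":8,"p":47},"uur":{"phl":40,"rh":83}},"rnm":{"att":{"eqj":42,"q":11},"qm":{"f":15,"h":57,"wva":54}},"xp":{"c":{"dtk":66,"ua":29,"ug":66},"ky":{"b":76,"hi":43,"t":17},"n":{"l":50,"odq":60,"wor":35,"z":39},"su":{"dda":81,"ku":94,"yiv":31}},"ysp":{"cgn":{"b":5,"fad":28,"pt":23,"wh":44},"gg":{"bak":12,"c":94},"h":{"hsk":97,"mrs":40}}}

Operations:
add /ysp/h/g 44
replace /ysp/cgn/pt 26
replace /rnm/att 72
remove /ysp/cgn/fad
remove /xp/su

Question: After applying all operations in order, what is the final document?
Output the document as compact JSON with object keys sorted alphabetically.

Answer: {"j":{"lf":{"ea":17,"gnt":26,"lvo":8,"p":47},"uur":{"phl":40,"rh":83}},"rnm":{"att":72,"qm":{"f":15,"h":57,"wva":54}},"xp":{"c":{"dtk":66,"ua":29,"ug":66},"ky":{"b":76,"hi":43,"t":17},"n":{"l":50,"odq":60,"wor":35,"z":39}},"ysp":{"cgn":{"b":5,"pt":26,"wh":44},"gg":{"bak":12,"c":94},"h":{"g":44,"hsk":97,"mrs":40}}}

Derivation:
After op 1 (add /ysp/h/g 44): {"j":{"lf":{"ea":17,"gnt":26,"lvo":8,"p":47},"uur":{"phl":40,"rh":83}},"rnm":{"att":{"eqj":42,"q":11},"qm":{"f":15,"h":57,"wva":54}},"xp":{"c":{"dtk":66,"ua":29,"ug":66},"ky":{"b":76,"hi":43,"t":17},"n":{"l":50,"odq":60,"wor":35,"z":39},"su":{"dda":81,"ku":94,"yiv":31}},"ysp":{"cgn":{"b":5,"fad":28,"pt":23,"wh":44},"gg":{"bak":12,"c":94},"h":{"g":44,"hsk":97,"mrs":40}}}
After op 2 (replace /ysp/cgn/pt 26): {"j":{"lf":{"ea":17,"gnt":26,"lvo":8,"p":47},"uur":{"phl":40,"rh":83}},"rnm":{"att":{"eqj":42,"q":11},"qm":{"f":15,"h":57,"wva":54}},"xp":{"c":{"dtk":66,"ua":29,"ug":66},"ky":{"b":76,"hi":43,"t":17},"n":{"l":50,"odq":60,"wor":35,"z":39},"su":{"dda":81,"ku":94,"yiv":31}},"ysp":{"cgn":{"b":5,"fad":28,"pt":26,"wh":44},"gg":{"bak":12,"c":94},"h":{"g":44,"hsk":97,"mrs":40}}}
After op 3 (replace /rnm/att 72): {"j":{"lf":{"ea":17,"gnt":26,"lvo":8,"p":47},"uur":{"phl":40,"rh":83}},"rnm":{"att":72,"qm":{"f":15,"h":57,"wva":54}},"xp":{"c":{"dtk":66,"ua":29,"ug":66},"ky":{"b":76,"hi":43,"t":17},"n":{"l":50,"odq":60,"wor":35,"z":39},"su":{"dda":81,"ku":94,"yiv":31}},"ysp":{"cgn":{"b":5,"fad":28,"pt":26,"wh":44},"gg":{"bak":12,"c":94},"h":{"g":44,"hsk":97,"mrs":40}}}
After op 4 (remove /ysp/cgn/fad): {"j":{"lf":{"ea":17,"gnt":26,"lvo":8,"p":47},"uur":{"phl":40,"rh":83}},"rnm":{"att":72,"qm":{"f":15,"h":57,"wva":54}},"xp":{"c":{"dtk":66,"ua":29,"ug":66},"ky":{"b":76,"hi":43,"t":17},"n":{"l":50,"odq":60,"wor":35,"z":39},"su":{"dda":81,"ku":94,"yiv":31}},"ysp":{"cgn":{"b":5,"pt":26,"wh":44},"gg":{"bak":12,"c":94},"h":{"g":44,"hsk":97,"mrs":40}}}
After op 5 (remove /xp/su): {"j":{"lf":{"ea":17,"gnt":26,"lvo":8,"p":47},"uur":{"phl":40,"rh":83}},"rnm":{"att":72,"qm":{"f":15,"h":57,"wva":54}},"xp":{"c":{"dtk":66,"ua":29,"ug":66},"ky":{"b":76,"hi":43,"t":17},"n":{"l":50,"odq":60,"wor":35,"z":39}},"ysp":{"cgn":{"b":5,"pt":26,"wh":44},"gg":{"bak":12,"c":94},"h":{"g":44,"hsk":97,"mrs":40}}}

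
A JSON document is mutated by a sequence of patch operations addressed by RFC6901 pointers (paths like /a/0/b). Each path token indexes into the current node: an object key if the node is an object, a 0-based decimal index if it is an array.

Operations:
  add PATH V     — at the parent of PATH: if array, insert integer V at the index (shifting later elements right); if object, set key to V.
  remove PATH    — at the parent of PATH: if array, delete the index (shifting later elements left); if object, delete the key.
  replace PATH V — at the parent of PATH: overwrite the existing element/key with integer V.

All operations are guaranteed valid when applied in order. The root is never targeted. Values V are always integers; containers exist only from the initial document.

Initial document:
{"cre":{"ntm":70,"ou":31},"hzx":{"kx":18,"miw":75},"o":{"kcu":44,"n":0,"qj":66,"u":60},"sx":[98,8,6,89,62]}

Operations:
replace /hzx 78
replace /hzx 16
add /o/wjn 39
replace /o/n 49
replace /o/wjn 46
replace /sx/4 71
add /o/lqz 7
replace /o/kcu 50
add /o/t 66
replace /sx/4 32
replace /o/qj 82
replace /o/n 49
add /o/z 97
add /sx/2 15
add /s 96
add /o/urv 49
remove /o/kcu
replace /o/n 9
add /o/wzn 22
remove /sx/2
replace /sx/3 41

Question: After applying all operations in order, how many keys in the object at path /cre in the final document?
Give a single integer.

After op 1 (replace /hzx 78): {"cre":{"ntm":70,"ou":31},"hzx":78,"o":{"kcu":44,"n":0,"qj":66,"u":60},"sx":[98,8,6,89,62]}
After op 2 (replace /hzx 16): {"cre":{"ntm":70,"ou":31},"hzx":16,"o":{"kcu":44,"n":0,"qj":66,"u":60},"sx":[98,8,6,89,62]}
After op 3 (add /o/wjn 39): {"cre":{"ntm":70,"ou":31},"hzx":16,"o":{"kcu":44,"n":0,"qj":66,"u":60,"wjn":39},"sx":[98,8,6,89,62]}
After op 4 (replace /o/n 49): {"cre":{"ntm":70,"ou":31},"hzx":16,"o":{"kcu":44,"n":49,"qj":66,"u":60,"wjn":39},"sx":[98,8,6,89,62]}
After op 5 (replace /o/wjn 46): {"cre":{"ntm":70,"ou":31},"hzx":16,"o":{"kcu":44,"n":49,"qj":66,"u":60,"wjn":46},"sx":[98,8,6,89,62]}
After op 6 (replace /sx/4 71): {"cre":{"ntm":70,"ou":31},"hzx":16,"o":{"kcu":44,"n":49,"qj":66,"u":60,"wjn":46},"sx":[98,8,6,89,71]}
After op 7 (add /o/lqz 7): {"cre":{"ntm":70,"ou":31},"hzx":16,"o":{"kcu":44,"lqz":7,"n":49,"qj":66,"u":60,"wjn":46},"sx":[98,8,6,89,71]}
After op 8 (replace /o/kcu 50): {"cre":{"ntm":70,"ou":31},"hzx":16,"o":{"kcu":50,"lqz":7,"n":49,"qj":66,"u":60,"wjn":46},"sx":[98,8,6,89,71]}
After op 9 (add /o/t 66): {"cre":{"ntm":70,"ou":31},"hzx":16,"o":{"kcu":50,"lqz":7,"n":49,"qj":66,"t":66,"u":60,"wjn":46},"sx":[98,8,6,89,71]}
After op 10 (replace /sx/4 32): {"cre":{"ntm":70,"ou":31},"hzx":16,"o":{"kcu":50,"lqz":7,"n":49,"qj":66,"t":66,"u":60,"wjn":46},"sx":[98,8,6,89,32]}
After op 11 (replace /o/qj 82): {"cre":{"ntm":70,"ou":31},"hzx":16,"o":{"kcu":50,"lqz":7,"n":49,"qj":82,"t":66,"u":60,"wjn":46},"sx":[98,8,6,89,32]}
After op 12 (replace /o/n 49): {"cre":{"ntm":70,"ou":31},"hzx":16,"o":{"kcu":50,"lqz":7,"n":49,"qj":82,"t":66,"u":60,"wjn":46},"sx":[98,8,6,89,32]}
After op 13 (add /o/z 97): {"cre":{"ntm":70,"ou":31},"hzx":16,"o":{"kcu":50,"lqz":7,"n":49,"qj":82,"t":66,"u":60,"wjn":46,"z":97},"sx":[98,8,6,89,32]}
After op 14 (add /sx/2 15): {"cre":{"ntm":70,"ou":31},"hzx":16,"o":{"kcu":50,"lqz":7,"n":49,"qj":82,"t":66,"u":60,"wjn":46,"z":97},"sx":[98,8,15,6,89,32]}
After op 15 (add /s 96): {"cre":{"ntm":70,"ou":31},"hzx":16,"o":{"kcu":50,"lqz":7,"n":49,"qj":82,"t":66,"u":60,"wjn":46,"z":97},"s":96,"sx":[98,8,15,6,89,32]}
After op 16 (add /o/urv 49): {"cre":{"ntm":70,"ou":31},"hzx":16,"o":{"kcu":50,"lqz":7,"n":49,"qj":82,"t":66,"u":60,"urv":49,"wjn":46,"z":97},"s":96,"sx":[98,8,15,6,89,32]}
After op 17 (remove /o/kcu): {"cre":{"ntm":70,"ou":31},"hzx":16,"o":{"lqz":7,"n":49,"qj":82,"t":66,"u":60,"urv":49,"wjn":46,"z":97},"s":96,"sx":[98,8,15,6,89,32]}
After op 18 (replace /o/n 9): {"cre":{"ntm":70,"ou":31},"hzx":16,"o":{"lqz":7,"n":9,"qj":82,"t":66,"u":60,"urv":49,"wjn":46,"z":97},"s":96,"sx":[98,8,15,6,89,32]}
After op 19 (add /o/wzn 22): {"cre":{"ntm":70,"ou":31},"hzx":16,"o":{"lqz":7,"n":9,"qj":82,"t":66,"u":60,"urv":49,"wjn":46,"wzn":22,"z":97},"s":96,"sx":[98,8,15,6,89,32]}
After op 20 (remove /sx/2): {"cre":{"ntm":70,"ou":31},"hzx":16,"o":{"lqz":7,"n":9,"qj":82,"t":66,"u":60,"urv":49,"wjn":46,"wzn":22,"z":97},"s":96,"sx":[98,8,6,89,32]}
After op 21 (replace /sx/3 41): {"cre":{"ntm":70,"ou":31},"hzx":16,"o":{"lqz":7,"n":9,"qj":82,"t":66,"u":60,"urv":49,"wjn":46,"wzn":22,"z":97},"s":96,"sx":[98,8,6,41,32]}
Size at path /cre: 2

Answer: 2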